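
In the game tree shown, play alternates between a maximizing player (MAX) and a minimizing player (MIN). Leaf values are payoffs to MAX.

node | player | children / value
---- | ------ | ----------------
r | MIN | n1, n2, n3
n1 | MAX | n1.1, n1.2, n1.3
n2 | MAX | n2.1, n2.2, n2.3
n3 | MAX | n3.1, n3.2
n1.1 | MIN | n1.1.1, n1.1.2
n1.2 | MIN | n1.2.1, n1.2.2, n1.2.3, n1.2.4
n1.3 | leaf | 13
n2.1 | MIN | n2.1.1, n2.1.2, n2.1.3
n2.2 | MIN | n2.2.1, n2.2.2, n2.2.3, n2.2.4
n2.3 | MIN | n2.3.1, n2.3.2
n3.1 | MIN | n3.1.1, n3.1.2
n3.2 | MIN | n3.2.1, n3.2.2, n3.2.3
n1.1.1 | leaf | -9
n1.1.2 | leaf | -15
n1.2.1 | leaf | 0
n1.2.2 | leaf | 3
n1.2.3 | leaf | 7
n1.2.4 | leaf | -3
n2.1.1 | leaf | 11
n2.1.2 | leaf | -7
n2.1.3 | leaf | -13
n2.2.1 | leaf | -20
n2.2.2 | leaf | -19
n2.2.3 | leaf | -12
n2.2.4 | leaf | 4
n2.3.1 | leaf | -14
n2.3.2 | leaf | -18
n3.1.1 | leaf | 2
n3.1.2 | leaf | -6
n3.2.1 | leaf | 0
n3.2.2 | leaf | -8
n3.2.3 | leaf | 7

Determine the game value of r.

-13

n1.1 (MIN): min(-9, -15) = -15
n1.2 (MIN): min(0, 3, 7, -3) = -3
n1 (MAX): max(-15, -3, 13) = 13
n2.1 (MIN): min(11, -7, -13) = -13
n2.2 (MIN): min(-20, -19, -12, 4) = -20
n2.3 (MIN): min(-14, -18) = -18
n2 (MAX): max(-13, -20, -18) = -13
n3.1 (MIN): min(2, -6) = -6
n3.2 (MIN): min(0, -8, 7) = -8
n3 (MAX): max(-6, -8) = -6
r (MIN): min(13, -13, -6) = -13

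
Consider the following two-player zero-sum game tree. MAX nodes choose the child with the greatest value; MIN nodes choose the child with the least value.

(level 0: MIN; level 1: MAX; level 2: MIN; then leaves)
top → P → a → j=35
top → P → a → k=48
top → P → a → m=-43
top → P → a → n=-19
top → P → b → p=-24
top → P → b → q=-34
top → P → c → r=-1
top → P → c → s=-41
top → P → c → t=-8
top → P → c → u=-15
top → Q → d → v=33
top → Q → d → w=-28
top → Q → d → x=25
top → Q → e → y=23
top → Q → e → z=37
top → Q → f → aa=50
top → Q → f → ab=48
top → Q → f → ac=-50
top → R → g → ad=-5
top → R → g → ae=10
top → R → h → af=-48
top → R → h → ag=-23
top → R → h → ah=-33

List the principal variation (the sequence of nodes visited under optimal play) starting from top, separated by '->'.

top -> P -> b -> q

a (MIN): min(35, 48, -43, -19) = -43
b (MIN): min(-24, -34) = -34
c (MIN): min(-1, -41, -8, -15) = -41
P (MAX): max(-43, -34, -41) = -34
d (MIN): min(33, -28, 25) = -28
e (MIN): min(23, 37) = 23
f (MIN): min(50, 48, -50) = -50
Q (MAX): max(-28, 23, -50) = 23
g (MIN): min(-5, 10) = -5
h (MIN): min(-48, -23, -33) = -48
R (MAX): max(-5, -48) = -5
top (MIN): min(-34, 23, -5) = -34
At top, MIN picks P (lowest: -34).
At P, MAX picks b (highest: -34).
At b, MIN picks q (lowest: -34).
Terminal value -34.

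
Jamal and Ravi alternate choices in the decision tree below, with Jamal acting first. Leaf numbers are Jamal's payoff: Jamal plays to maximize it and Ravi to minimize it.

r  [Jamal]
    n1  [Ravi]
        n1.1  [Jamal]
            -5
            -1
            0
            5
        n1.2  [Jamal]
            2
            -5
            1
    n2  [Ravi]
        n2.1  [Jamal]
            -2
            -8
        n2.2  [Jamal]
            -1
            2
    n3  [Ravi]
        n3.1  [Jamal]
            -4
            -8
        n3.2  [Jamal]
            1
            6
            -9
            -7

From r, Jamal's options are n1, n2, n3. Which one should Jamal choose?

n1

n1.1 (Jamal): max(-5, -1, 0, 5) = 5
n1.2 (Jamal): max(2, -5, 1) = 2
n1 (Ravi): min(5, 2) = 2
n2.1 (Jamal): max(-2, -8) = -2
n2.2 (Jamal): max(-1, 2) = 2
n2 (Ravi): min(-2, 2) = -2
n3.1 (Jamal): max(-4, -8) = -4
n3.2 (Jamal): max(1, 6, -9, -7) = 6
n3 (Ravi): min(-4, 6) = -4
r (Jamal): max(2, -2, -4) = 2
Jamal at r wants the highest of {n1=2, n2=-2, n3=-4}, so chooses n1.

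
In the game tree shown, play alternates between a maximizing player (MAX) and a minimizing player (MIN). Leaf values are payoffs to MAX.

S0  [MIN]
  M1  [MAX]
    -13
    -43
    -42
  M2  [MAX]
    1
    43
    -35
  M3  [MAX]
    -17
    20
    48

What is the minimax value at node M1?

M1 (MAX): max(-13, -43, -42) = -13

-13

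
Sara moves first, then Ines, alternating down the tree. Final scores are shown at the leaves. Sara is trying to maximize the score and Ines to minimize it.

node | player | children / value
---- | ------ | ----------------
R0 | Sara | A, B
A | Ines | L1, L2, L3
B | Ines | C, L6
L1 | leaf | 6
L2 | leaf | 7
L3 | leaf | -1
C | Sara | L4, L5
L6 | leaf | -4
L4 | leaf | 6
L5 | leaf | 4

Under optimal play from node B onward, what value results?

-4

C (Sara): max(6, 4) = 6
B (Ines): min(6, -4) = -4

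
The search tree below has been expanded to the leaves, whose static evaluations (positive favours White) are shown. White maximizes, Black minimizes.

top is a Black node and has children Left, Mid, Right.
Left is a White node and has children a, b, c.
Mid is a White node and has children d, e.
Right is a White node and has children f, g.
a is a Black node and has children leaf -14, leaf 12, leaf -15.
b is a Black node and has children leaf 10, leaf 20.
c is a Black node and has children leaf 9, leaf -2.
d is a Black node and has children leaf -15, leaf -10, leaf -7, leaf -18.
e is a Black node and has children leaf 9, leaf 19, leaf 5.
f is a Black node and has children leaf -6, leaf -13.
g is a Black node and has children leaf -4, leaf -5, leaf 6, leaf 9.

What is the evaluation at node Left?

10

a (Black): min(-14, 12, -15) = -15
b (Black): min(10, 20) = 10
c (Black): min(9, -2) = -2
Left (White): max(-15, 10, -2) = 10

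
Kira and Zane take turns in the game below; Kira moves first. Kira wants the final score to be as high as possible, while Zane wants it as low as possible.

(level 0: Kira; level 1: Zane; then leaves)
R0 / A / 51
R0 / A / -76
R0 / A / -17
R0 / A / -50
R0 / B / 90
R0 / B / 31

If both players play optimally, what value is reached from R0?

31

A (Zane): min(51, -76, -17, -50) = -76
B (Zane): min(90, 31) = 31
R0 (Kira): max(-76, 31) = 31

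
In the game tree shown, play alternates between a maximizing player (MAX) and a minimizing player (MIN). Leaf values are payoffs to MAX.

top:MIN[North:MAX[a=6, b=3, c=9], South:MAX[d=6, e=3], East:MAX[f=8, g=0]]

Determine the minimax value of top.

6

North (MAX): max(6, 3, 9) = 9
South (MAX): max(6, 3) = 6
East (MAX): max(8, 0) = 8
top (MIN): min(9, 6, 8) = 6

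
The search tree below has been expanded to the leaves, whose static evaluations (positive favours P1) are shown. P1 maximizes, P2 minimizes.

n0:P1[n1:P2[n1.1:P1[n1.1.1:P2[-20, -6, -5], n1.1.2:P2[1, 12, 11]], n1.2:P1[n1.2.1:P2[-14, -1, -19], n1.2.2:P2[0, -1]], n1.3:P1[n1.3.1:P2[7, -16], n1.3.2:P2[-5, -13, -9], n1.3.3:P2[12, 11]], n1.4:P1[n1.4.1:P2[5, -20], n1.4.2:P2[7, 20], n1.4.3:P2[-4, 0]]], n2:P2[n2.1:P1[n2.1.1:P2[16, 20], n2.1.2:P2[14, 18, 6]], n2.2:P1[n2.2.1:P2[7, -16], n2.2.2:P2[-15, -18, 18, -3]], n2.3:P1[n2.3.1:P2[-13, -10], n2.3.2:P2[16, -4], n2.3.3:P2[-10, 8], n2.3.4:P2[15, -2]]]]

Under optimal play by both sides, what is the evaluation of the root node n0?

n1.1.1 (P2): min(-20, -6, -5) = -20
n1.1.2 (P2): min(1, 12, 11) = 1
n1.1 (P1): max(-20, 1) = 1
n1.2.1 (P2): min(-14, -1, -19) = -19
n1.2.2 (P2): min(0, -1) = -1
n1.2 (P1): max(-19, -1) = -1
n1.3.1 (P2): min(7, -16) = -16
n1.3.2 (P2): min(-5, -13, -9) = -13
n1.3.3 (P2): min(12, 11) = 11
n1.3 (P1): max(-16, -13, 11) = 11
n1.4.1 (P2): min(5, -20) = -20
n1.4.2 (P2): min(7, 20) = 7
n1.4.3 (P2): min(-4, 0) = -4
n1.4 (P1): max(-20, 7, -4) = 7
n1 (P2): min(1, -1, 11, 7) = -1
n2.1.1 (P2): min(16, 20) = 16
n2.1.2 (P2): min(14, 18, 6) = 6
n2.1 (P1): max(16, 6) = 16
n2.2.1 (P2): min(7, -16) = -16
n2.2.2 (P2): min(-15, -18, 18, -3) = -18
n2.2 (P1): max(-16, -18) = -16
n2.3.1 (P2): min(-13, -10) = -13
n2.3.2 (P2): min(16, -4) = -4
n2.3.3 (P2): min(-10, 8) = -10
n2.3.4 (P2): min(15, -2) = -2
n2.3 (P1): max(-13, -4, -10, -2) = -2
n2 (P2): min(16, -16, -2) = -16
n0 (P1): max(-1, -16) = -1

-1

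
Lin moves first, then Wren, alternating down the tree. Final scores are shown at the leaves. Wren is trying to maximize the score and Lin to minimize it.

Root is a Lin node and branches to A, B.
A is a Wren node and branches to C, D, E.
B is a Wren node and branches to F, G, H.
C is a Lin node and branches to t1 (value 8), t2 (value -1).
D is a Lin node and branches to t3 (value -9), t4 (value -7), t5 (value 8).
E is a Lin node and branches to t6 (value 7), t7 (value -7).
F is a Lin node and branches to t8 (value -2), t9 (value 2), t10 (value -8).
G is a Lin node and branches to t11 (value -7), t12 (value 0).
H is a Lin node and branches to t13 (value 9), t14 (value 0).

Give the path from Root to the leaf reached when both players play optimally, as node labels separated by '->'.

Root -> A -> C -> t2

C (Lin): min(8, -1) = -1
D (Lin): min(-9, -7, 8) = -9
E (Lin): min(7, -7) = -7
A (Wren): max(-1, -9, -7) = -1
F (Lin): min(-2, 2, -8) = -8
G (Lin): min(-7, 0) = -7
H (Lin): min(9, 0) = 0
B (Wren): max(-8, -7, 0) = 0
Root (Lin): min(-1, 0) = -1
At Root, Lin picks A (lowest: -1).
At A, Wren picks C (highest: -1).
At C, Lin picks t2 (lowest: -1).
Terminal value -1.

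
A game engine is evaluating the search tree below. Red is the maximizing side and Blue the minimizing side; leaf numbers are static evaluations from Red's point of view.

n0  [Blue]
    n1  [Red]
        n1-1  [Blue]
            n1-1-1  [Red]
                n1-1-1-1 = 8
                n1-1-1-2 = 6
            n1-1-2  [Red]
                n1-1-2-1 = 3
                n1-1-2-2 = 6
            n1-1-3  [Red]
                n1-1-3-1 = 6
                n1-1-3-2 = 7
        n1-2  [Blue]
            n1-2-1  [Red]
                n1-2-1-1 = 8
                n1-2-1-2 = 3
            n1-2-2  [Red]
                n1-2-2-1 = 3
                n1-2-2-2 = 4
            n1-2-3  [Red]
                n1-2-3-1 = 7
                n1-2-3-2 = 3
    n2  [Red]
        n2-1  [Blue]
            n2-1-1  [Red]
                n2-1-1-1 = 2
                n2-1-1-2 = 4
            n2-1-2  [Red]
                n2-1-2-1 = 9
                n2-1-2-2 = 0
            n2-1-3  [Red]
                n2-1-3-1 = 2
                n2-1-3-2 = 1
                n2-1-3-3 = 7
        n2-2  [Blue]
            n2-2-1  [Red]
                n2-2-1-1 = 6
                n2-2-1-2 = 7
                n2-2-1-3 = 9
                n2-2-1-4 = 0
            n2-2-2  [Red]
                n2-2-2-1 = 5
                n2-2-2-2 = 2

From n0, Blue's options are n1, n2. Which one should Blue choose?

n1-1-1 (Red): max(8, 6) = 8
n1-1-2 (Red): max(3, 6) = 6
n1-1-3 (Red): max(6, 7) = 7
n1-1 (Blue): min(8, 6, 7) = 6
n1-2-1 (Red): max(8, 3) = 8
n1-2-2 (Red): max(3, 4) = 4
n1-2-3 (Red): max(7, 3) = 7
n1-2 (Blue): min(8, 4, 7) = 4
n1 (Red): max(6, 4) = 6
n2-1-1 (Red): max(2, 4) = 4
n2-1-2 (Red): max(9, 0) = 9
n2-1-3 (Red): max(2, 1, 7) = 7
n2-1 (Blue): min(4, 9, 7) = 4
n2-2-1 (Red): max(6, 7, 9, 0) = 9
n2-2-2 (Red): max(5, 2) = 5
n2-2 (Blue): min(9, 5) = 5
n2 (Red): max(4, 5) = 5
n0 (Blue): min(6, 5) = 5
Blue at n0 wants the lowest of {n1=6, n2=5}, so chooses n2.

n2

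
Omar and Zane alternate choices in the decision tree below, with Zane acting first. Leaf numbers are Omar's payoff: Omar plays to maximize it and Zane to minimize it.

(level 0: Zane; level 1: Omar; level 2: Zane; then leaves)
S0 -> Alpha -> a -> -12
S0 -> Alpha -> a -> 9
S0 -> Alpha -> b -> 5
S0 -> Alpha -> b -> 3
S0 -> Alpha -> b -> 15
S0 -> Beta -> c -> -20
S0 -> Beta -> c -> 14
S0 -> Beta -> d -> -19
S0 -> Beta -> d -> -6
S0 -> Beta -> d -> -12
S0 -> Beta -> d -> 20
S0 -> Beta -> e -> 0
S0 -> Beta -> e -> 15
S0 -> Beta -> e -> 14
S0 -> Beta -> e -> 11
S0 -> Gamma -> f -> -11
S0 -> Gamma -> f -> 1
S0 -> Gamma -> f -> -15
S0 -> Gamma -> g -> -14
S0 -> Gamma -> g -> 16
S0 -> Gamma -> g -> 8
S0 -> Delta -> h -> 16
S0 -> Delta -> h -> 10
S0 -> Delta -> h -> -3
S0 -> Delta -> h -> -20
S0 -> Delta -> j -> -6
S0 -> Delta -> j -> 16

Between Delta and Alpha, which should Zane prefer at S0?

Delta

h (Zane): min(16, 10, -3, -20) = -20
j (Zane): min(-6, 16) = -6
Delta (Omar): max(-20, -6) = -6
a (Zane): min(-12, 9) = -12
b (Zane): min(5, 3, 15) = 3
Alpha (Omar): max(-12, 3) = 3
Zane prefers the lower value; Delta=-6, Alpha=3. Delta is better since -6 < 3.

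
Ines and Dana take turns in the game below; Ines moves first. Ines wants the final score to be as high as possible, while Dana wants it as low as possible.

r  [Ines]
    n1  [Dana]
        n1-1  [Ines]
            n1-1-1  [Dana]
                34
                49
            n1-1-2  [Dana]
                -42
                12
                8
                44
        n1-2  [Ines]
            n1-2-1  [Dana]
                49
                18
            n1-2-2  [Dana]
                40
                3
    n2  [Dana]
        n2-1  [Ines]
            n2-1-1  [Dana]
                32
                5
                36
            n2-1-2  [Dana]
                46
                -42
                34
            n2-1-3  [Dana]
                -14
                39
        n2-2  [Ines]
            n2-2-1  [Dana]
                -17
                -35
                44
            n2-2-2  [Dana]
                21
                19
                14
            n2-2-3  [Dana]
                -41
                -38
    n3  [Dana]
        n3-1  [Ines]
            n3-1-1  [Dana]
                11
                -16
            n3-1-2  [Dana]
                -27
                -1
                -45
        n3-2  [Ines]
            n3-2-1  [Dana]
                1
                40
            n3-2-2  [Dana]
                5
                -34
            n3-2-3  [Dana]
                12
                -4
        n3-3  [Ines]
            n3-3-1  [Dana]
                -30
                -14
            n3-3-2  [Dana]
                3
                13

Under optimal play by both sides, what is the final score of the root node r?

n1-1-1 (Dana): min(34, 49) = 34
n1-1-2 (Dana): min(-42, 12, 8, 44) = -42
n1-1 (Ines): max(34, -42) = 34
n1-2-1 (Dana): min(49, 18) = 18
n1-2-2 (Dana): min(40, 3) = 3
n1-2 (Ines): max(18, 3) = 18
n1 (Dana): min(34, 18) = 18
n2-1-1 (Dana): min(32, 5, 36) = 5
n2-1-2 (Dana): min(46, -42, 34) = -42
n2-1-3 (Dana): min(-14, 39) = -14
n2-1 (Ines): max(5, -42, -14) = 5
n2-2-1 (Dana): min(-17, -35, 44) = -35
n2-2-2 (Dana): min(21, 19, 14) = 14
n2-2-3 (Dana): min(-41, -38) = -41
n2-2 (Ines): max(-35, 14, -41) = 14
n2 (Dana): min(5, 14) = 5
n3-1-1 (Dana): min(11, -16) = -16
n3-1-2 (Dana): min(-27, -1, -45) = -45
n3-1 (Ines): max(-16, -45) = -16
n3-2-1 (Dana): min(1, 40) = 1
n3-2-2 (Dana): min(5, -34) = -34
n3-2-3 (Dana): min(12, -4) = -4
n3-2 (Ines): max(1, -34, -4) = 1
n3-3-1 (Dana): min(-30, -14) = -30
n3-3-2 (Dana): min(3, 13) = 3
n3-3 (Ines): max(-30, 3) = 3
n3 (Dana): min(-16, 1, 3) = -16
r (Ines): max(18, 5, -16) = 18

18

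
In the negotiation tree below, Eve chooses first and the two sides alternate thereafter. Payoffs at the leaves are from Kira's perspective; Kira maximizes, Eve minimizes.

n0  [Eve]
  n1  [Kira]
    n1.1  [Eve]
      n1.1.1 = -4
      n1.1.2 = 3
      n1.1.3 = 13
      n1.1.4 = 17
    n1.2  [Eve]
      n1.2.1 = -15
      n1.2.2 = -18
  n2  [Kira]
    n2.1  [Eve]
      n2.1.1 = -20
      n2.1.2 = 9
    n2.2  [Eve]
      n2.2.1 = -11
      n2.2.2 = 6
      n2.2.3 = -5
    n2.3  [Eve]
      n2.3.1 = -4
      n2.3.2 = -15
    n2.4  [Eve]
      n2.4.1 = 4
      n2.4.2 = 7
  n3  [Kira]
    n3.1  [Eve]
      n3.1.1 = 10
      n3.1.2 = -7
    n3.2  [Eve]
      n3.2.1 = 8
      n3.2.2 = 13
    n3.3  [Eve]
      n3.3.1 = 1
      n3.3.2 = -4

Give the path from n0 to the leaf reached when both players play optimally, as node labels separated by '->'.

n0 -> n1 -> n1.1 -> n1.1.1

n1.1 (Eve): min(-4, 3, 13, 17) = -4
n1.2 (Eve): min(-15, -18) = -18
n1 (Kira): max(-4, -18) = -4
n2.1 (Eve): min(-20, 9) = -20
n2.2 (Eve): min(-11, 6, -5) = -11
n2.3 (Eve): min(-4, -15) = -15
n2.4 (Eve): min(4, 7) = 4
n2 (Kira): max(-20, -11, -15, 4) = 4
n3.1 (Eve): min(10, -7) = -7
n3.2 (Eve): min(8, 13) = 8
n3.3 (Eve): min(1, -4) = -4
n3 (Kira): max(-7, 8, -4) = 8
n0 (Eve): min(-4, 4, 8) = -4
At n0, Eve picks n1 (lowest: -4).
At n1, Kira picks n1.1 (highest: -4).
At n1.1, Eve picks n1.1.1 (lowest: -4).
Terminal value -4.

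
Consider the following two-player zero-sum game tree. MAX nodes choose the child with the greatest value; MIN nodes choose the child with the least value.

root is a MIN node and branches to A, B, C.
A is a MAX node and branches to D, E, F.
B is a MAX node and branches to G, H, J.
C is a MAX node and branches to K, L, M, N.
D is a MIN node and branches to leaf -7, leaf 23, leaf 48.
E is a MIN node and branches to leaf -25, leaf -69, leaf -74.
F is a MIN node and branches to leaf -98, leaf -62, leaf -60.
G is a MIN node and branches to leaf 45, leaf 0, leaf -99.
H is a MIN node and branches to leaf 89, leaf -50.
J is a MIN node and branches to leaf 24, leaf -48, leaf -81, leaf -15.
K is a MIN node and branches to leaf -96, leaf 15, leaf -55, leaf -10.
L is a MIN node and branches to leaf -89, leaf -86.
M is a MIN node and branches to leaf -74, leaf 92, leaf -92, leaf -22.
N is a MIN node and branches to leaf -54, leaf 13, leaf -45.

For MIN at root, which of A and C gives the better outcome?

C

D (MIN): min(-7, 23, 48) = -7
E (MIN): min(-25, -69, -74) = -74
F (MIN): min(-98, -62, -60) = -98
A (MAX): max(-7, -74, -98) = -7
K (MIN): min(-96, 15, -55, -10) = -96
L (MIN): min(-89, -86) = -89
M (MIN): min(-74, 92, -92, -22) = -92
N (MIN): min(-54, 13, -45) = -54
C (MAX): max(-96, -89, -92, -54) = -54
MIN prefers the lower value; A=-7, C=-54. C is better since -54 < -7.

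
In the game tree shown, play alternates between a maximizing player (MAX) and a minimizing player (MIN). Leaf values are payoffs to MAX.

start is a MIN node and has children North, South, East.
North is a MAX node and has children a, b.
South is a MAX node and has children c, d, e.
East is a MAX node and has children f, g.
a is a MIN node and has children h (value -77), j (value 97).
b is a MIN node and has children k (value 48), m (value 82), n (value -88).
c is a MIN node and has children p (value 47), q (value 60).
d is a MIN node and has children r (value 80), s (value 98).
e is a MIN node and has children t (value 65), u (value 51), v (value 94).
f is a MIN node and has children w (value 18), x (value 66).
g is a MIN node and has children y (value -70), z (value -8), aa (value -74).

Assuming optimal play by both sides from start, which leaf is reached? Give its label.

a (MIN): min(-77, 97) = -77
b (MIN): min(48, 82, -88) = -88
North (MAX): max(-77, -88) = -77
c (MIN): min(47, 60) = 47
d (MIN): min(80, 98) = 80
e (MIN): min(65, 51, 94) = 51
South (MAX): max(47, 80, 51) = 80
f (MIN): min(18, 66) = 18
g (MIN): min(-70, -8, -74) = -74
East (MAX): max(18, -74) = 18
start (MIN): min(-77, 80, 18) = -77
At start, MIN picks North (lowest: -77).
At North, MAX picks a (highest: -77).
At a, MIN picks h (lowest: -77).
Terminal value -77.

h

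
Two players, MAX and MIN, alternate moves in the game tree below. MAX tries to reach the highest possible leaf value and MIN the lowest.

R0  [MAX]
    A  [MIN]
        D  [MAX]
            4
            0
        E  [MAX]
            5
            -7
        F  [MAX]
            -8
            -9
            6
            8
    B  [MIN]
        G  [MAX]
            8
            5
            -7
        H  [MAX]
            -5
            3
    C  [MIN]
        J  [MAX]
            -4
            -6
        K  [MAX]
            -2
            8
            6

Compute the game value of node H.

3

H (MAX): max(-5, 3) = 3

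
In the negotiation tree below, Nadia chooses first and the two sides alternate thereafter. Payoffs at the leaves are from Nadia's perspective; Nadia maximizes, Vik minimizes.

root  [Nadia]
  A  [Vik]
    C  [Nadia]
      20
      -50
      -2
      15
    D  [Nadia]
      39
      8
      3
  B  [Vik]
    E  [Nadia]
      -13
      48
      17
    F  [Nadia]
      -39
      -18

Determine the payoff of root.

C (Nadia): max(20, -50, -2, 15) = 20
D (Nadia): max(39, 8, 3) = 39
A (Vik): min(20, 39) = 20
E (Nadia): max(-13, 48, 17) = 48
F (Nadia): max(-39, -18) = -18
B (Vik): min(48, -18) = -18
root (Nadia): max(20, -18) = 20

20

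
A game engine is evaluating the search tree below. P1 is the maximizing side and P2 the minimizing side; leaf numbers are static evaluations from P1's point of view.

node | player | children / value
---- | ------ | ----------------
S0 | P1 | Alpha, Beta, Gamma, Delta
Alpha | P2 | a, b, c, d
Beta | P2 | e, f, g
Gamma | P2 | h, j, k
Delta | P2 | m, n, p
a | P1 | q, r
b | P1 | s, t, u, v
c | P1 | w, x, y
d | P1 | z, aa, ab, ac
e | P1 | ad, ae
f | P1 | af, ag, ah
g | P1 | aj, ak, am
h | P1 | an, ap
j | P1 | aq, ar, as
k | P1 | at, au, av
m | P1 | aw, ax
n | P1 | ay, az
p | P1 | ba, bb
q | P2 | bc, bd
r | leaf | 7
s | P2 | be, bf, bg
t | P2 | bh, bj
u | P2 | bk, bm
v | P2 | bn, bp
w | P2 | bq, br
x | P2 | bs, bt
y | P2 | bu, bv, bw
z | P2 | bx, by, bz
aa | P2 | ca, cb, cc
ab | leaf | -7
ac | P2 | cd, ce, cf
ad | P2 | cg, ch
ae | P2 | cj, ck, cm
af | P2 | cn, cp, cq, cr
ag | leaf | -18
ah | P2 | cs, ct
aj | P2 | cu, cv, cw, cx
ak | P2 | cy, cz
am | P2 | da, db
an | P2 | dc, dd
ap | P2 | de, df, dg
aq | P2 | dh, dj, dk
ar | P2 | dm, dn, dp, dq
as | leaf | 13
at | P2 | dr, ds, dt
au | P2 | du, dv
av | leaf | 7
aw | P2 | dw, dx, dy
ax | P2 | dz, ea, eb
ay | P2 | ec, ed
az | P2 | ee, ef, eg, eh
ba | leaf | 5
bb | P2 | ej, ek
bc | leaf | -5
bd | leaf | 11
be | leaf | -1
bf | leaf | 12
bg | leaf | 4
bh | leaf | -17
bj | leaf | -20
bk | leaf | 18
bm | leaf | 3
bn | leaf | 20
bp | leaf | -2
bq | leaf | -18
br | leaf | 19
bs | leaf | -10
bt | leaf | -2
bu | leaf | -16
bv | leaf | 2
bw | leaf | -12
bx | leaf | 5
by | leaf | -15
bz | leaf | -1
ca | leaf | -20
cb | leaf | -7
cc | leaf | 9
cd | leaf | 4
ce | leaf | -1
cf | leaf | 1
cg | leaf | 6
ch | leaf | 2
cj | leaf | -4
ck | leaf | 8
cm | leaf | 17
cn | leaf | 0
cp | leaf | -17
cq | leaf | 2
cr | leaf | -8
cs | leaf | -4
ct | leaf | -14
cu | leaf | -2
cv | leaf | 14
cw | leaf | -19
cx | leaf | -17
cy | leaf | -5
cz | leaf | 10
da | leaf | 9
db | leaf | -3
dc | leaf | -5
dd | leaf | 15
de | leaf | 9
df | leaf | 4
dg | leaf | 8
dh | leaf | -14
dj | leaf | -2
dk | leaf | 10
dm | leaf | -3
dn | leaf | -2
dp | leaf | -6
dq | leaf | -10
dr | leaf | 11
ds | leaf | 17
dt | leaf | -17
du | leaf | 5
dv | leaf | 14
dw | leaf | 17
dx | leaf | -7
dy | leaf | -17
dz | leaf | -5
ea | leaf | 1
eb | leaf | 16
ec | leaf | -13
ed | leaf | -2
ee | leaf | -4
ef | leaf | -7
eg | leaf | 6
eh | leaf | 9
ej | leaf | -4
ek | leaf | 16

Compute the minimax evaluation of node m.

aw (P2): min(17, -7, -17) = -17
ax (P2): min(-5, 1, 16) = -5
m (P1): max(-17, -5) = -5

-5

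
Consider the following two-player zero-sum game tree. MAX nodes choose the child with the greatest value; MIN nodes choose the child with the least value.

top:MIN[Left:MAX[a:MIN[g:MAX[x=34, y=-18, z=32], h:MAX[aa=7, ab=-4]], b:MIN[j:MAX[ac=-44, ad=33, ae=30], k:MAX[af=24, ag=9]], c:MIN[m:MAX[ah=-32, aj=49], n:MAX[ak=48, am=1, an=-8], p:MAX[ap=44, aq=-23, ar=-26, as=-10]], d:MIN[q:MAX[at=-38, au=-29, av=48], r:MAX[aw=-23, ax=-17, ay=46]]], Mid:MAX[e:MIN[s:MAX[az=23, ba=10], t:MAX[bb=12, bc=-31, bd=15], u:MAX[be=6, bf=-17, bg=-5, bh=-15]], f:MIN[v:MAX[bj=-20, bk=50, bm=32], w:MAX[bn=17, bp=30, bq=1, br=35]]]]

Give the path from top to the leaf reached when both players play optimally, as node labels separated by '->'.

g (MAX): max(34, -18, 32) = 34
h (MAX): max(7, -4) = 7
a (MIN): min(34, 7) = 7
j (MAX): max(-44, 33, 30) = 33
k (MAX): max(24, 9) = 24
b (MIN): min(33, 24) = 24
m (MAX): max(-32, 49) = 49
n (MAX): max(48, 1, -8) = 48
p (MAX): max(44, -23, -26, -10) = 44
c (MIN): min(49, 48, 44) = 44
q (MAX): max(-38, -29, 48) = 48
r (MAX): max(-23, -17, 46) = 46
d (MIN): min(48, 46) = 46
Left (MAX): max(7, 24, 44, 46) = 46
s (MAX): max(23, 10) = 23
t (MAX): max(12, -31, 15) = 15
u (MAX): max(6, -17, -5, -15) = 6
e (MIN): min(23, 15, 6) = 6
v (MAX): max(-20, 50, 32) = 50
w (MAX): max(17, 30, 1, 35) = 35
f (MIN): min(50, 35) = 35
Mid (MAX): max(6, 35) = 35
top (MIN): min(46, 35) = 35
At top, MIN picks Mid (lowest: 35).
At Mid, MAX picks f (highest: 35).
At f, MIN picks w (lowest: 35).
At w, MAX picks br (highest: 35).
Terminal value 35.

top -> Mid -> f -> w -> br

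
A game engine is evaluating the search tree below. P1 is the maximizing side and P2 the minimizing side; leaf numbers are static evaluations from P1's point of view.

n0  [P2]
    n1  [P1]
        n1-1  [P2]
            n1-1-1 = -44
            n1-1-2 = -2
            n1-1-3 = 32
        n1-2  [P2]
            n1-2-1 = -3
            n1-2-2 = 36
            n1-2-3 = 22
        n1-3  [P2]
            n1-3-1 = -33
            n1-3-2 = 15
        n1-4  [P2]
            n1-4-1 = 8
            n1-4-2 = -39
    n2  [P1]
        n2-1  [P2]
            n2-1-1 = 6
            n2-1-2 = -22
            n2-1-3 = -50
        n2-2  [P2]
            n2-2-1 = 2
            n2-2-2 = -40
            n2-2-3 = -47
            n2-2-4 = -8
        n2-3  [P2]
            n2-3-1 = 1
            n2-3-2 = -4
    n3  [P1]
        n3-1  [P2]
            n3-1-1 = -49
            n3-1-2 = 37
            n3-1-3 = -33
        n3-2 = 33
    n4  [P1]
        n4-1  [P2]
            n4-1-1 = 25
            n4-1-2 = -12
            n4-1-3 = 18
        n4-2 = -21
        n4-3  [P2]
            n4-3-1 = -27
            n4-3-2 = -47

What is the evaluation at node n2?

n2-1 (P2): min(6, -22, -50) = -50
n2-2 (P2): min(2, -40, -47, -8) = -47
n2-3 (P2): min(1, -4) = -4
n2 (P1): max(-50, -47, -4) = -4

-4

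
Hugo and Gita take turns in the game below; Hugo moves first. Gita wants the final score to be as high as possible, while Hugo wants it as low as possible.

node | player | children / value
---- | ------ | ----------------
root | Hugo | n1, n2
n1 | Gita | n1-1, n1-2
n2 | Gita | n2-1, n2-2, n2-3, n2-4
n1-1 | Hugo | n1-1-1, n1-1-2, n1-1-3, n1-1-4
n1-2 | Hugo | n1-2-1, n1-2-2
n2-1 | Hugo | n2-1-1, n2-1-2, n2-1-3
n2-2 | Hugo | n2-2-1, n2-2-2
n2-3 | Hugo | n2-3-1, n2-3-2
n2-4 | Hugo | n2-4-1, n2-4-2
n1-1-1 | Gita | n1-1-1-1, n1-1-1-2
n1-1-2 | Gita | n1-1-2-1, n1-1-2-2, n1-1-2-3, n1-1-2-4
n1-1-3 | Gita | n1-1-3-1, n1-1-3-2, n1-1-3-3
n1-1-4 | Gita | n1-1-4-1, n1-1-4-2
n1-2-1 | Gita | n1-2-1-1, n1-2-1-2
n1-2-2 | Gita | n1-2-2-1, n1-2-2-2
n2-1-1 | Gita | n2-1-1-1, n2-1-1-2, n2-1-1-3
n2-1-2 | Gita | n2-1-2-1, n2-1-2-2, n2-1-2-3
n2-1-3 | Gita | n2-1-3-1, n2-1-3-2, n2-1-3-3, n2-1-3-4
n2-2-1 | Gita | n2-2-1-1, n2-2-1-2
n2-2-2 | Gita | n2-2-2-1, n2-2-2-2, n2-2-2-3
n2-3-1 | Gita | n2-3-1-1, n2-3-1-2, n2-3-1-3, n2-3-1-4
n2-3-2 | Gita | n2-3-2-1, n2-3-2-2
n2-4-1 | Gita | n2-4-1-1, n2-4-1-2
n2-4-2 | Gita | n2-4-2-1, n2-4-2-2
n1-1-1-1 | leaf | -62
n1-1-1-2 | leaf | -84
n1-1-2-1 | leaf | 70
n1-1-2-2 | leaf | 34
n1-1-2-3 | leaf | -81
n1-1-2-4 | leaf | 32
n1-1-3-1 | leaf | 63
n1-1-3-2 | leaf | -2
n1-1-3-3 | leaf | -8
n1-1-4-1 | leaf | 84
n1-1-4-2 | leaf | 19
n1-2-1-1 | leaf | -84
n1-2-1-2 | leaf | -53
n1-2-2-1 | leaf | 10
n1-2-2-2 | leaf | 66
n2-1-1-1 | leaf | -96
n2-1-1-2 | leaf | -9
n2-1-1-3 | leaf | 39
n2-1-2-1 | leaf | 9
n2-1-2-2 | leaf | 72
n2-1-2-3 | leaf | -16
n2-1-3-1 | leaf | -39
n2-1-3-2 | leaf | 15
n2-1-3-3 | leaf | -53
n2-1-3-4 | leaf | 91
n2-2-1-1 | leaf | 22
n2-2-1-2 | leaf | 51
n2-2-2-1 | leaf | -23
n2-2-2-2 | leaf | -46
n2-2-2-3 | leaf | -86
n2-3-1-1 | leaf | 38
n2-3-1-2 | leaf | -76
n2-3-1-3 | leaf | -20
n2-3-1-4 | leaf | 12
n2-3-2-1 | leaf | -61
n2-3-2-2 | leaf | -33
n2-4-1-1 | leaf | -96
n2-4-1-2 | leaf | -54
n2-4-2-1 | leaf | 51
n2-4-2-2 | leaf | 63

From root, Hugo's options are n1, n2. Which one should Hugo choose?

n1

n1-1-1 (Gita): max(-62, -84) = -62
n1-1-2 (Gita): max(70, 34, -81, 32) = 70
n1-1-3 (Gita): max(63, -2, -8) = 63
n1-1-4 (Gita): max(84, 19) = 84
n1-1 (Hugo): min(-62, 70, 63, 84) = -62
n1-2-1 (Gita): max(-84, -53) = -53
n1-2-2 (Gita): max(10, 66) = 66
n1-2 (Hugo): min(-53, 66) = -53
n1 (Gita): max(-62, -53) = -53
n2-1-1 (Gita): max(-96, -9, 39) = 39
n2-1-2 (Gita): max(9, 72, -16) = 72
n2-1-3 (Gita): max(-39, 15, -53, 91) = 91
n2-1 (Hugo): min(39, 72, 91) = 39
n2-2-1 (Gita): max(22, 51) = 51
n2-2-2 (Gita): max(-23, -46, -86) = -23
n2-2 (Hugo): min(51, -23) = -23
n2-3-1 (Gita): max(38, -76, -20, 12) = 38
n2-3-2 (Gita): max(-61, -33) = -33
n2-3 (Hugo): min(38, -33) = -33
n2-4-1 (Gita): max(-96, -54) = -54
n2-4-2 (Gita): max(51, 63) = 63
n2-4 (Hugo): min(-54, 63) = -54
n2 (Gita): max(39, -23, -33, -54) = 39
root (Hugo): min(-53, 39) = -53
Hugo at root wants the lowest of {n1=-53, n2=39}, so chooses n1.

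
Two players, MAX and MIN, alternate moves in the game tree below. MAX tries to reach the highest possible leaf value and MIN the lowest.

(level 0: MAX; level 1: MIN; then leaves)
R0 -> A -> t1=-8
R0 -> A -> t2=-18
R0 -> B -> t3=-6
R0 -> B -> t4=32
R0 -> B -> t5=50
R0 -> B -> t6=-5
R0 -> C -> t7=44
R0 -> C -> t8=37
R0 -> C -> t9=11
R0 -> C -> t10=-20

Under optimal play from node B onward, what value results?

B (MIN): min(-6, 32, 50, -5) = -6

-6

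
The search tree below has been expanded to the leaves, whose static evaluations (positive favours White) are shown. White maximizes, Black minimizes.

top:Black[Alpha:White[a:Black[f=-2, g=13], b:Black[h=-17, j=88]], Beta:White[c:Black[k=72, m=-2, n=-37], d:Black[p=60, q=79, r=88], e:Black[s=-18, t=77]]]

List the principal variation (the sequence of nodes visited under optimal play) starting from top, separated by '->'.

top -> Alpha -> a -> f

a (Black): min(-2, 13) = -2
b (Black): min(-17, 88) = -17
Alpha (White): max(-2, -17) = -2
c (Black): min(72, -2, -37) = -37
d (Black): min(60, 79, 88) = 60
e (Black): min(-18, 77) = -18
Beta (White): max(-37, 60, -18) = 60
top (Black): min(-2, 60) = -2
At top, Black picks Alpha (lowest: -2).
At Alpha, White picks a (highest: -2).
At a, Black picks f (lowest: -2).
Terminal value -2.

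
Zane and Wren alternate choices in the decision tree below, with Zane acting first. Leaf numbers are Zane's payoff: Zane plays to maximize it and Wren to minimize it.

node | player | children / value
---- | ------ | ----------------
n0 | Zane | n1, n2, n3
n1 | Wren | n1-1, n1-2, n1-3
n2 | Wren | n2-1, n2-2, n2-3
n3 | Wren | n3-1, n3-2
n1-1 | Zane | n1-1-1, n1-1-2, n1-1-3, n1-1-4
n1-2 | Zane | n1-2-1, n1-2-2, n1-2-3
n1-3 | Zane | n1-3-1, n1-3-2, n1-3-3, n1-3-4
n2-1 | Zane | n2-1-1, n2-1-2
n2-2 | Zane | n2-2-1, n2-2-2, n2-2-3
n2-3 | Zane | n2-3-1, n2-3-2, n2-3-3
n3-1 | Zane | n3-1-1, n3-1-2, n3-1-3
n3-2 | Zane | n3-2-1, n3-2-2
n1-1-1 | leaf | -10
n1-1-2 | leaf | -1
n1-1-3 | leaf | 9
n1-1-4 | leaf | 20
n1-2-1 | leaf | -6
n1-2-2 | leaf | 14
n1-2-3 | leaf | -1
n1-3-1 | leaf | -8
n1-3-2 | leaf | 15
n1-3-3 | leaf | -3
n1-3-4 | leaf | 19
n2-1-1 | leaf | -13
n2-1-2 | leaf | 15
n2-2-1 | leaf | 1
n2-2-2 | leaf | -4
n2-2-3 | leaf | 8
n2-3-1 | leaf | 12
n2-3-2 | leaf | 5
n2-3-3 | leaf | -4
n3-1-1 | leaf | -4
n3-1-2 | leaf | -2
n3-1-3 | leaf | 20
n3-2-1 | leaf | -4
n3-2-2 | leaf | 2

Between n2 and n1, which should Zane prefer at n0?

n1

n2-1 (Zane): max(-13, 15) = 15
n2-2 (Zane): max(1, -4, 8) = 8
n2-3 (Zane): max(12, 5, -4) = 12
n2 (Wren): min(15, 8, 12) = 8
n1-1 (Zane): max(-10, -1, 9, 20) = 20
n1-2 (Zane): max(-6, 14, -1) = 14
n1-3 (Zane): max(-8, 15, -3, 19) = 19
n1 (Wren): min(20, 14, 19) = 14
Zane prefers the higher value; n2=8, n1=14. n1 is better since 14 > 8.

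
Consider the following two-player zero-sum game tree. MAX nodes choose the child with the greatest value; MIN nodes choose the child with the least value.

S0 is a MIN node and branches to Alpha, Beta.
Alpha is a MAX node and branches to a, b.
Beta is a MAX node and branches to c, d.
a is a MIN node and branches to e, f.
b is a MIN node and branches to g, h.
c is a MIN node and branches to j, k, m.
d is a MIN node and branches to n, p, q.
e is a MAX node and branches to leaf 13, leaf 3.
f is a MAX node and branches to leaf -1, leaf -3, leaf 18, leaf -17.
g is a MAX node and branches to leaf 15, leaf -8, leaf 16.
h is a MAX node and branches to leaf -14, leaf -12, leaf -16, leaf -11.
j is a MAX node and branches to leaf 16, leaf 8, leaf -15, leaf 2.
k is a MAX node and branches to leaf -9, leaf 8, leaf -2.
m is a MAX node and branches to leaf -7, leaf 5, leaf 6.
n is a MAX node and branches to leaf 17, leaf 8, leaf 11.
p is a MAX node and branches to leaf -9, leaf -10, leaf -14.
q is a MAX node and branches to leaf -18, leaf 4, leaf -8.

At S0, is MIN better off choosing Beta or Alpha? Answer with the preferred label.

j (MAX): max(16, 8, -15, 2) = 16
k (MAX): max(-9, 8, -2) = 8
m (MAX): max(-7, 5, 6) = 6
c (MIN): min(16, 8, 6) = 6
n (MAX): max(17, 8, 11) = 17
p (MAX): max(-9, -10, -14) = -9
q (MAX): max(-18, 4, -8) = 4
d (MIN): min(17, -9, 4) = -9
Beta (MAX): max(6, -9) = 6
e (MAX): max(13, 3) = 13
f (MAX): max(-1, -3, 18, -17) = 18
a (MIN): min(13, 18) = 13
g (MAX): max(15, -8, 16) = 16
h (MAX): max(-14, -12, -16, -11) = -11
b (MIN): min(16, -11) = -11
Alpha (MAX): max(13, -11) = 13
MIN prefers the lower value; Beta=6, Alpha=13. Beta is better since 6 < 13.

Beta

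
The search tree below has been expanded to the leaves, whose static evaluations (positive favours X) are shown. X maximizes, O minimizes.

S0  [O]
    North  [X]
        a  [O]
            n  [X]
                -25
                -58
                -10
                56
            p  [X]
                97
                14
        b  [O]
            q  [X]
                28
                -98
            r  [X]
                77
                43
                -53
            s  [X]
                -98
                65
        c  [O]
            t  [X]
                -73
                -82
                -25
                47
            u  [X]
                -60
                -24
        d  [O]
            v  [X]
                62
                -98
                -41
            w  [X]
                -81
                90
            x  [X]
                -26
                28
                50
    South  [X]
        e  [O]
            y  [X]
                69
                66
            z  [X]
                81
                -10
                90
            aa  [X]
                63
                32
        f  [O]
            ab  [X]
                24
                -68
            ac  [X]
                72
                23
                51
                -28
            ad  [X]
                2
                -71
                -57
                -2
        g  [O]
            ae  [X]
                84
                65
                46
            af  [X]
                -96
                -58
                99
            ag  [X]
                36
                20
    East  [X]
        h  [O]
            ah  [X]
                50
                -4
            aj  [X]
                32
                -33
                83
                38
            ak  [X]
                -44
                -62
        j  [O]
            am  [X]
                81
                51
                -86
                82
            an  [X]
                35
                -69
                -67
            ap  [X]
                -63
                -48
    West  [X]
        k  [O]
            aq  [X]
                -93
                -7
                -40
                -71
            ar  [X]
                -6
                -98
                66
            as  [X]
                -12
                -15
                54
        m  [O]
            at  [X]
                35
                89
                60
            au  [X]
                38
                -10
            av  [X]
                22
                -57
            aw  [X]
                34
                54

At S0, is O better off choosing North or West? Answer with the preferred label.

n (X): max(-25, -58, -10, 56) = 56
p (X): max(97, 14) = 97
a (O): min(56, 97) = 56
q (X): max(28, -98) = 28
r (X): max(77, 43, -53) = 77
s (X): max(-98, 65) = 65
b (O): min(28, 77, 65) = 28
t (X): max(-73, -82, -25, 47) = 47
u (X): max(-60, -24) = -24
c (O): min(47, -24) = -24
v (X): max(62, -98, -41) = 62
w (X): max(-81, 90) = 90
x (X): max(-26, 28, 50) = 50
d (O): min(62, 90, 50) = 50
North (X): max(56, 28, -24, 50) = 56
aq (X): max(-93, -7, -40, -71) = -7
ar (X): max(-6, -98, 66) = 66
as (X): max(-12, -15, 54) = 54
k (O): min(-7, 66, 54) = -7
at (X): max(35, 89, 60) = 89
au (X): max(38, -10) = 38
av (X): max(22, -57) = 22
aw (X): max(34, 54) = 54
m (O): min(89, 38, 22, 54) = 22
West (X): max(-7, 22) = 22
O prefers the lower value; North=56, West=22. West is better since 22 < 56.

West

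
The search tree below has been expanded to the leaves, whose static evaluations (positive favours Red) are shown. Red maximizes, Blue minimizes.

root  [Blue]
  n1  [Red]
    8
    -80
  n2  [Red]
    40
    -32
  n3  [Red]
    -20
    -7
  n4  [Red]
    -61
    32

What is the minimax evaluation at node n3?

n3 (Red): max(-20, -7) = -7

-7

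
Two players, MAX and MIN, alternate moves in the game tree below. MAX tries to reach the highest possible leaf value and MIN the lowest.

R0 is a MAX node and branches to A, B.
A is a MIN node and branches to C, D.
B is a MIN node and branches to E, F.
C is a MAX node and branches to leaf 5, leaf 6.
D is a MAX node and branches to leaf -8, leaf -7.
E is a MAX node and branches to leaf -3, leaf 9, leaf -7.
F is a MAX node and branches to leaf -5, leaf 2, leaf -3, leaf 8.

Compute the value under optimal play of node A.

C (MAX): max(5, 6) = 6
D (MAX): max(-8, -7) = -7
A (MIN): min(6, -7) = -7

-7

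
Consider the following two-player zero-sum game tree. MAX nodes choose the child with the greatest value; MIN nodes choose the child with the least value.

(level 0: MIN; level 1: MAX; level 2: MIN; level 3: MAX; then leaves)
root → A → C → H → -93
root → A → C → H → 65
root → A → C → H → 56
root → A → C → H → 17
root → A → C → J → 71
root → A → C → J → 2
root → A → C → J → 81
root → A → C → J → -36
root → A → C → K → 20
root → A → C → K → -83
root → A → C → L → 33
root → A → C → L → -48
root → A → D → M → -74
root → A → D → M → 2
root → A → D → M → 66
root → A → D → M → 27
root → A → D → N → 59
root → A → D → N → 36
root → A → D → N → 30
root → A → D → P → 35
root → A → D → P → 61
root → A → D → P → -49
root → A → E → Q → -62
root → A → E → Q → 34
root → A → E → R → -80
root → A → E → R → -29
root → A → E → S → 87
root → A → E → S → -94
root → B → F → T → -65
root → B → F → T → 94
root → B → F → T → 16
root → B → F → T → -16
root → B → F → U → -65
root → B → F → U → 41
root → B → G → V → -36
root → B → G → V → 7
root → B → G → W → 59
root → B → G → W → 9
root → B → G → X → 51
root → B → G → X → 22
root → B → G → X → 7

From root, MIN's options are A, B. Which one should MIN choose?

B

H (MAX): max(-93, 65, 56, 17) = 65
J (MAX): max(71, 2, 81, -36) = 81
K (MAX): max(20, -83) = 20
L (MAX): max(33, -48) = 33
C (MIN): min(65, 81, 20, 33) = 20
M (MAX): max(-74, 2, 66, 27) = 66
N (MAX): max(59, 36, 30) = 59
P (MAX): max(35, 61, -49) = 61
D (MIN): min(66, 59, 61) = 59
Q (MAX): max(-62, 34) = 34
R (MAX): max(-80, -29) = -29
S (MAX): max(87, -94) = 87
E (MIN): min(34, -29, 87) = -29
A (MAX): max(20, 59, -29) = 59
T (MAX): max(-65, 94, 16, -16) = 94
U (MAX): max(-65, 41) = 41
F (MIN): min(94, 41) = 41
V (MAX): max(-36, 7) = 7
W (MAX): max(59, 9) = 59
X (MAX): max(51, 22, 7) = 51
G (MIN): min(7, 59, 51) = 7
B (MAX): max(41, 7) = 41
root (MIN): min(59, 41) = 41
MIN at root wants the lowest of {A=59, B=41}, so chooses B.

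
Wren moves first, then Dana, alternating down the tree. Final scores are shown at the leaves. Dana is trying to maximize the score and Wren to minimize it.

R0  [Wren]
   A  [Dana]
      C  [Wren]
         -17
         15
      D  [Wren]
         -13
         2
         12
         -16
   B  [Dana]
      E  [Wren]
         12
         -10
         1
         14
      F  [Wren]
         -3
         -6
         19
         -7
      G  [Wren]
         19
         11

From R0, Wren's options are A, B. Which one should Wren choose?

C (Wren): min(-17, 15) = -17
D (Wren): min(-13, 2, 12, -16) = -16
A (Dana): max(-17, -16) = -16
E (Wren): min(12, -10, 1, 14) = -10
F (Wren): min(-3, -6, 19, -7) = -7
G (Wren): min(19, 11) = 11
B (Dana): max(-10, -7, 11) = 11
R0 (Wren): min(-16, 11) = -16
Wren at R0 wants the lowest of {A=-16, B=11}, so chooses A.

A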